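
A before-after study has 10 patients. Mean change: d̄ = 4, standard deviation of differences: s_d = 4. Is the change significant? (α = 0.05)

t = d̄/(s_d/√n) = 4/(4/√10) = 3.162. df = 9, critical t = ±2.262. Reject H₀.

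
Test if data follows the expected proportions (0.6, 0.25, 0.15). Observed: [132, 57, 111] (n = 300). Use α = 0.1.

Expected: [180.0, 75.0, 45.0]. χ² = 113.92. df = 2, critical = 4.605. Reject H₀.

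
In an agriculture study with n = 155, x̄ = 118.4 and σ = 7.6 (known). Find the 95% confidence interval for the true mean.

CI = x̄ ± z*(σ/√n) = 118.4 ± 1.96(7.6/√155) = 118.4 ± 1.2 = (117.2, 119.6)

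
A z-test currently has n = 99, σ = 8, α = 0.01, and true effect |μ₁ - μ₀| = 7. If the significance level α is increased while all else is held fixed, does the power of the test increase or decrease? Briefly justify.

Power increases: a larger α lowers the critical value, so more of the H₁ sampling distribution falls in the rejection region.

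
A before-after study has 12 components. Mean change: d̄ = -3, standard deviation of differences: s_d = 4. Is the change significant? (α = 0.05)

t = d̄/(s_d/√n) = -3/(4/√12) = -2.598. df = 11, critical t = ±2.201. Reject H₀.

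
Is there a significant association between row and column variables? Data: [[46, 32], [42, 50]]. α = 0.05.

χ² = 3.0. df = 1, critical = 3.841. Fail to reject H₀. No evidence of dependence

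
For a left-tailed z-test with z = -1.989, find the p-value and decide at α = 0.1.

p = P(Z < -1.989) = Φ(-1.989) ≈ 0.0234. Since p < 0.1, reject H₀ (significant) at α = 0.1.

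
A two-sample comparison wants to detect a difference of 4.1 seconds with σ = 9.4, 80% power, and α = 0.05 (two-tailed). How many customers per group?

n per group = 2(z_α/2 + z_β)²σ²/d² = 2×(1.96 + 0.84)²×9.4²/4.1² = 82.4 → n = 83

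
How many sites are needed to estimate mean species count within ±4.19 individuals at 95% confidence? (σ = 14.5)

n = (z*σ/E)² = (1.96×14.5/4.19)² = 46.01 → n = 47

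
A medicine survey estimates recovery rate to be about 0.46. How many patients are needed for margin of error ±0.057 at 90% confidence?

n = z²p(1-p)/E² = 1.645²×0.46×0.54/0.057² = 206.9 → n = 207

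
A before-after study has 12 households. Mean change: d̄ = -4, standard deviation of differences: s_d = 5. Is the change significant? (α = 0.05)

t = d̄/(s_d/√n) = -4/(5/√12) = -2.771. df = 11, critical t = ±2.201. Reject H₀.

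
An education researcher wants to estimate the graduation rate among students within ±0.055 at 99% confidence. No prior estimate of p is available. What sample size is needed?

Conservative approach: use p = 0.5 (maximizes p(1-p) = 0.25). n = z²(0.25)/E² = 2.576²×0.25/0.055² = 548.4 → n = 549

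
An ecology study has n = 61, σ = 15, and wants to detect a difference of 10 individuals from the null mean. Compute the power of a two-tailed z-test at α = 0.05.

SE = σ/√n = 15/√61 = 1.921. Non-centrality λ = d/SE = 10/1.921 = 5.207. Power ≈ Φ(λ - z_{α/2}) = Φ(5.207 - 1.96) = Φ(3.247) = 0.999.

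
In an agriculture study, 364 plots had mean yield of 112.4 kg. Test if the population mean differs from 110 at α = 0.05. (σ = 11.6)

z = (x̄ - μ₀)/(σ/√n) = (112.4 - 110)/(11.6/√364) = 3.947. Critical value: ±1.96. Since |3.947| > 1.96, Reject H₀.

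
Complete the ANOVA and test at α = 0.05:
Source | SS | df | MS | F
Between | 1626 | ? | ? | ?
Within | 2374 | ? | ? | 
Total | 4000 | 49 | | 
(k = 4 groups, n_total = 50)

df_between = 3, df_within = 46. MS_between = 542.0, MS_within = 51.61. F = 10.502, F_crit ≈ 2.807. Reject H₀.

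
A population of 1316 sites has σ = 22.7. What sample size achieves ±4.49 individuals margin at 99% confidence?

Without FPC: n₀ = (2.576×22.7/4.49)² = 169.61. With FPC: n = n₀N/(n₀+N-1) = 150.3 → n = 151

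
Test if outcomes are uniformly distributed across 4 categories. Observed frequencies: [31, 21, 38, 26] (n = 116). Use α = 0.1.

Expected = 29 each. χ² = Σ(O-E)²/E = 5.448. df = 3, critical value = 6.251. Fail to reject H₀.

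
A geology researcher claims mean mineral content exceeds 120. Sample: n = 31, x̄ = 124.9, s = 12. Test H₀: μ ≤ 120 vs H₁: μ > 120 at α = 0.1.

t = (124.9 - 120)/(12/√31) = 2.274, df = 30. Critical t = 1.31. Reject H₀.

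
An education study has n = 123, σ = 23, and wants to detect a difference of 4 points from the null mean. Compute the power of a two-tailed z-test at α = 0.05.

SE = σ/√n = 23/√123 = 2.074. Non-centrality λ = d/SE = 4/2.074 = 1.929. Power ≈ Φ(λ - z_{α/2}) = Φ(1.929 - 1.96) = Φ(-0.031) = 0.488.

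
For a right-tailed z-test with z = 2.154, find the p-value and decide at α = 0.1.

p = P(Z > 2.154) = 1 - Φ(2.154) ≈ 0.0156. Since p < 0.1, reject H₀ (significant) at α = 0.1.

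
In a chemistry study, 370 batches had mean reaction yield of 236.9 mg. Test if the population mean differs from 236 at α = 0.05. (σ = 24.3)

z = (x̄ - μ₀)/(σ/√n) = (236.9 - 236)/(24.3/√370) = 0.712. Critical value: ±1.96. Since |0.712| ≤ 1.96, Fail to reject H₀.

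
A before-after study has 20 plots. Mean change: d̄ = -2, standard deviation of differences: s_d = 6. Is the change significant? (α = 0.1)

t = d̄/(s_d/√n) = -2/(6/√20) = -1.491. df = 19, critical t = ±1.729. Fail to reject H₀.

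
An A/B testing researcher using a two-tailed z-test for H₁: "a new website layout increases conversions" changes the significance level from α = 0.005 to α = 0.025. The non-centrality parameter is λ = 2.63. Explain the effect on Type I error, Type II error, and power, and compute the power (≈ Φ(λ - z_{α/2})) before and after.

Increasing α from 0.005 to 0.025:
• Type I error rate increases (α is the Type I rate by definition).
• Critical value moves from z_{α/2} = 2.807 to 2.241, so power = Φ(λ - z_{α/2}) goes from Φ(2.63 - 2.807) = 0.43 to Φ(2.63 - 2.241) = 0.651.
• Type II error rate β = 1 - power therefore decreases (0.57 → 0.349).
Appropriate when false negatives are costly — here, discarding a layout that would have improved conversions — lost revenue.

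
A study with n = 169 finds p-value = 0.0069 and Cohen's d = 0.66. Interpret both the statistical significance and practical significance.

Statistically significant (p = 0.0069 < 0.05). Cohen's d = 0.66 indicates a medium effect size. Both statistical and practical significance should be considered.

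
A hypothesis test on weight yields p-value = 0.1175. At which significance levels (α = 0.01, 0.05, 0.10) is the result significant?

p = 0.1175. Not significant at any of the given levels.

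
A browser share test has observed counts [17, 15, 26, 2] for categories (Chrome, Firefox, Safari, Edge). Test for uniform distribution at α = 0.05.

Expected = 15 each. χ² = Σ(O-E)²/E = 19.6. df = 3, critical value = 7.815. Reject H₀.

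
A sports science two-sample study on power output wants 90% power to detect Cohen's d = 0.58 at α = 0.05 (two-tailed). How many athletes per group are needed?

z_{α/2} = 1.96, z_β = Φ⁻¹(0.9) = 1.282. For medium effect (d = 0.58): n per group = 2(z_{α/2} + z_β)²/d² = 2(1.96 + 1.282)²/0.58² = 62.5 → 63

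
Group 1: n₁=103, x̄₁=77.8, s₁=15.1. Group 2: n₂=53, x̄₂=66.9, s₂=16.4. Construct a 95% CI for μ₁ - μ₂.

Difference = 10.9. SE = √(15.1²/103 + 16.4²/53) = 2.7. CI = (5.61, 16.19)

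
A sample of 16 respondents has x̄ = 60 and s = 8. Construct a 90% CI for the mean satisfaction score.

CI = x̄ ± t*(s/√n) = 60 ± 1.753(8/√16) = (56.49, 63.51)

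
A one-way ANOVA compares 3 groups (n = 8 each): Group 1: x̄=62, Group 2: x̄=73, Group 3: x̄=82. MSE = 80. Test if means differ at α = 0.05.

Grand mean = 72.33. SS_between = 1605.33, MS_between = 802.67. F = 10.033, F_crit ≈ 3.467. Reject H₀.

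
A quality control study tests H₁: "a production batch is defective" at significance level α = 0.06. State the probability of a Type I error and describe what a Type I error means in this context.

P(Type I error) = α = 0.06. A Type I error is rejecting H₀ when H₀ is actually true (false positive) — here, concluding that a production batch is defective when in fact this is not the case. Consequence: scrapping a good batch — wasted material and cost for no reason.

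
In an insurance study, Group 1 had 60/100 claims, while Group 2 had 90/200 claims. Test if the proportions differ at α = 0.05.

p̂₁ = 0.6, p̂₂ = 0.45, pooled p̂ = 0.5. z = 2.449. Critical: ±1.96. Reject H₀.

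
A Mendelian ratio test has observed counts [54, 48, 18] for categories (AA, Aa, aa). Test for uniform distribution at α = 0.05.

Expected = 40 each. χ² = Σ(O-E)²/E = 18.6. df = 2, critical value = 5.991. Reject H₀.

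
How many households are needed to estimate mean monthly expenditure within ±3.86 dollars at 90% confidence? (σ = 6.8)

n = (z*σ/E)² = (1.645×6.8/3.86)² = 8.4 → n = 9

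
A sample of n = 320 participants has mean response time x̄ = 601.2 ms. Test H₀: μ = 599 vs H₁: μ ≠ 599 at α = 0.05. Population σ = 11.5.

z = (x̄ - μ₀)/(σ/√n) = (601.2 - 599)/(11.5/√320) = 3.422. Critical value: ±1.96. Since |3.422| > 1.96, Reject H₀.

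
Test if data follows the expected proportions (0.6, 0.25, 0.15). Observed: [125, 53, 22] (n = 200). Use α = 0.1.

Expected: [120.0, 50.0, 30.0]. χ² = 2.522. df = 2, critical = 4.605. Fail to reject H₀.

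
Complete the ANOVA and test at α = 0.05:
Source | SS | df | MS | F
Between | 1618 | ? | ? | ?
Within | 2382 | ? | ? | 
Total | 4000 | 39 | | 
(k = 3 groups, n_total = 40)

df_between = 2, df_within = 37. MS_between = 809.0, MS_within = 64.38. F = 12.566, F_crit ≈ 3.252. Reject H₀.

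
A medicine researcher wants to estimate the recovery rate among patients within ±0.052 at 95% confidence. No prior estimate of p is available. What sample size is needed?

Conservative approach: use p = 0.5 (maximizes p(1-p) = 0.25). n = z²(0.25)/E² = 1.96²×0.25/0.052² = 355.2 → n = 356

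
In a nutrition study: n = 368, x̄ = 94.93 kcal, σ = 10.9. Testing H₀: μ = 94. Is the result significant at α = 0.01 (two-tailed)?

z = (94.93 - 94)/(10.9/√368) = 1.637. Since |z| ≤ 2.576, not significant at α = 0.01.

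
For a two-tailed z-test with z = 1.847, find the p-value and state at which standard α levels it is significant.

p = 2·P(Z > |1.847|) = 2·(1 - Φ(1.847)) ≈ 0.0647. Significant at α = 0.1.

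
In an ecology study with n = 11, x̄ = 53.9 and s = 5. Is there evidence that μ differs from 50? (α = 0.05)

t = (x̄ - μ₀)/(s/√n) = (53.9 - 50)/(5/√11) = 2.587. df = 10, critical t = ±2.228. Reject H₀.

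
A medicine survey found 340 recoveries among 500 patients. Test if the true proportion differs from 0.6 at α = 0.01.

p̂ = 0.68, p₀ = 0.6. z = (p̂ - p₀)/√(p₀(1-p₀)/n) = 3.651. Critical: ±2.576. Reject H₀.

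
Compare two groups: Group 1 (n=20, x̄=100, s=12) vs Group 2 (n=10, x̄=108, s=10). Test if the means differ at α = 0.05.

Pooled sp = 11.4. t = -1.813, df = 28. Critical t = ±2.048. Fail to reject H₀.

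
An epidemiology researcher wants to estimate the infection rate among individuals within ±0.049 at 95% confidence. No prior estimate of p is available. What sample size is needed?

Conservative approach: use p = 0.5 (maximizes p(1-p) = 0.25). n = z²(0.25)/E² = 1.96²×0.25/0.049² = 400.0 → n = 400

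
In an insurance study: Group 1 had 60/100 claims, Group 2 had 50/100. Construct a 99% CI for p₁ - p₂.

p̂₁ = 0.6, p̂₂ = 0.5. Difference = 0.1. CI = (-0.08, 0.28)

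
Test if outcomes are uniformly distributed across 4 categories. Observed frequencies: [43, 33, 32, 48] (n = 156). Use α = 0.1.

Expected = 39 each. χ² = Σ(O-E)²/E = 4.667. df = 3, critical value = 6.251. Fail to reject H₀.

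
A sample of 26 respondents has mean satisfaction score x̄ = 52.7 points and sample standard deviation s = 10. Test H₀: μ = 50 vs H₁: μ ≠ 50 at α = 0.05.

t = (x̄ - μ₀)/(s/√n) = (52.7 - 50)/(10/√26) = 1.377. df = 25, critical t = ±2.06. Fail to reject H₀.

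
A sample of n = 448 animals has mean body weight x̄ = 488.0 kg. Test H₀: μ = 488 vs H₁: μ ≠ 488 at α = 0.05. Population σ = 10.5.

z = (x̄ - μ₀)/(σ/√n) = (488.0 - 488)/(10.5/√448) = 0.0. Critical value: ±1.96. Since |0.0| ≤ 1.96, Fail to reject H₀.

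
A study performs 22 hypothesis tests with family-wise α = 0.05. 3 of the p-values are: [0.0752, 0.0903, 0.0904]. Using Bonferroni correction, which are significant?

Bonferroni α = 0.05/22 = 0.00227. None of the given p-values are significant.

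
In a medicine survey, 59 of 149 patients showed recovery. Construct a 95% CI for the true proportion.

p̂ = 0.396. CI = p̂ ± z*√(p̂(1-p̂)/n) = (0.317, 0.475)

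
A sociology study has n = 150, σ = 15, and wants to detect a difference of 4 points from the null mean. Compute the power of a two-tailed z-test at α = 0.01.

SE = σ/√n = 15/√150 = 1.225. Non-centrality λ = d/SE = 4/1.225 = 3.266. Power ≈ Φ(λ - z_{α/2}) = Φ(3.266 - 2.576) = Φ(0.69) = 0.755.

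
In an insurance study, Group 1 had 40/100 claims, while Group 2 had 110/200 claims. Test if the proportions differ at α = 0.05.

p̂₁ = 0.4, p̂₂ = 0.55, pooled p̂ = 0.5. z = -2.449. Critical: ±1.96. Reject H₀.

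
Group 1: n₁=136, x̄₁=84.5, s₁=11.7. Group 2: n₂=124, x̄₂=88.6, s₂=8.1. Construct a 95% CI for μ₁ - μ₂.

Difference = -4.1. SE = √(11.7²/136 + 8.1²/124) = 1.239. CI = (-6.53, -1.67)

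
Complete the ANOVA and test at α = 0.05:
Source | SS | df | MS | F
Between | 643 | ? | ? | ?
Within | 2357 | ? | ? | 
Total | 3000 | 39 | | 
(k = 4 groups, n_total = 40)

df_between = 3, df_within = 36. MS_between = 214.33, MS_within = 65.47. F = 3.274, F_crit ≈ 2.866. Reject H₀.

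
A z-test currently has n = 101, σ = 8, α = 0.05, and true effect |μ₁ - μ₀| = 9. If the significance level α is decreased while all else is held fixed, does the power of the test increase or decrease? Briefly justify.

Power decreases: a smaller α raises the critical value, so less of the H₁ sampling distribution falls in the rejection region.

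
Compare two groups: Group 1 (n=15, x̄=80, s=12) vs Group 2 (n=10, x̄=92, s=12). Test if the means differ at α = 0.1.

Pooled sp = 12.0. t = -2.449, df = 23. Critical t = ±1.714. Reject H₀.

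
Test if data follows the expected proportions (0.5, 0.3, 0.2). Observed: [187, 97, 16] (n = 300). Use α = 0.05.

Expected: [150.0, 90.0, 60.0]. χ² = 41.938. df = 2, critical = 5.991. Reject H₀.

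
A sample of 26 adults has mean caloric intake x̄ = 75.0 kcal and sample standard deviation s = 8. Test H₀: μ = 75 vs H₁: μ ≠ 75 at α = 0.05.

t = (x̄ - μ₀)/(s/√n) = (75.0 - 75)/(8/√26) = 0.0. df = 25, critical t = ±2.06. Fail to reject H₀.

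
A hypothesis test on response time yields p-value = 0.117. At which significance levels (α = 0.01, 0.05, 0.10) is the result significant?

p = 0.117. Not significant at any of the given levels.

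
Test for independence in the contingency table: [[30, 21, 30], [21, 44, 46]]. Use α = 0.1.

χ² = 8.618. df = 2, critical = 4.605. Reject H₀. Variables are dependent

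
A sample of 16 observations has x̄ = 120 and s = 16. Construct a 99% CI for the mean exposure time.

CI = x̄ ± t*(s/√n) = 120 ± 2.947(16/√16) = (108.21, 131.79)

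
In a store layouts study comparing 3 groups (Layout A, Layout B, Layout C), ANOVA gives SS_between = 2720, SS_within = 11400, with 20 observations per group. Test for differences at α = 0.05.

df_between = 2, df_within = 57. F = MS_between/MS_within = 1360.0/200.0 = 6.8. F_crit ≈ 3.159. Reject H₀. At least one mean differs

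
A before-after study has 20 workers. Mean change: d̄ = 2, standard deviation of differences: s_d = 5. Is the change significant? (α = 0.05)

t = d̄/(s_d/√n) = 2/(5/√20) = 1.789. df = 19, critical t = ±2.093. Fail to reject H₀.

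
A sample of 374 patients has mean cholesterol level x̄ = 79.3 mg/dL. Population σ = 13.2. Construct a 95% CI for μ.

CI = x̄ ± z*(σ/√n) = 79.3 ± 1.96(13.2/√374) = 79.3 ± 1.34 = (77.96, 80.64)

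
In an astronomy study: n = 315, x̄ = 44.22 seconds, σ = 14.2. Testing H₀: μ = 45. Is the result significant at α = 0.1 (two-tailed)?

z = (44.22 - 45)/(14.2/√315) = -0.975. Since |z| ≤ 1.645, not significant at α = 0.1.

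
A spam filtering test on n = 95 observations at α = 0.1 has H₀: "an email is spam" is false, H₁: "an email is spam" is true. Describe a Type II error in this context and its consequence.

Type II error: failing to reject H₀ when it is false — concluding that an email is spam is not supported when in fact it is. Consequence: a spam email lands in the inbox.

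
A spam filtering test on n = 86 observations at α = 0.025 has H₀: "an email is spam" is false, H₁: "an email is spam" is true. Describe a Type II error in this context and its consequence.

Type II error: failing to reject H₀ when it is false — concluding that an email is spam is not supported when in fact it is. Consequence: a spam email lands in the inbox.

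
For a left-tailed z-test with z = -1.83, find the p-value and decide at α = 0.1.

p = P(Z < -1.83) = Φ(-1.83) ≈ 0.0336. Since p < 0.1, reject H₀ (significant) at α = 0.1.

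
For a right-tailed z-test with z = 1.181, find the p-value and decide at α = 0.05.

p = P(Z > 1.181) = 1 - Φ(1.181) ≈ 0.1188. Since p ≥ 0.05, fail to reject H₀ (not significant) at α = 0.05.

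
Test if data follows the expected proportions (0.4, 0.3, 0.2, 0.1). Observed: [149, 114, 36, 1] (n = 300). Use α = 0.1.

Expected: [120.0, 90.0, 60.0, 30.0]. χ² = 51.042. df = 3, critical = 6.251. Reject H₀.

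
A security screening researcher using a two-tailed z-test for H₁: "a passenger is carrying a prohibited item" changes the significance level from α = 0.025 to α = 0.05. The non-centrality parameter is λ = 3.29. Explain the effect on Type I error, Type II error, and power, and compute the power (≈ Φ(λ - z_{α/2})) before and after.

Increasing α from 0.025 to 0.05:
• Type I error rate increases (α is the Type I rate by definition).
• Critical value moves from z_{α/2} = 2.241 to 1.96, so power = Φ(λ - z_{α/2}) goes from Φ(3.29 - 2.241) = 0.853 to Φ(3.29 - 1.96) = 0.908.
• Type II error rate β = 1 - power therefore decreases (0.147 → 0.092).
Appropriate when false negatives are costly — here, letting a prohibited item through — security breach.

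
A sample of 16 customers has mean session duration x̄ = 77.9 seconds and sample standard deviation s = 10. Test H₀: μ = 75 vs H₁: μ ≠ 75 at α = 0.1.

t = (x̄ - μ₀)/(s/√n) = (77.9 - 75)/(10/√16) = 1.16. df = 15, critical t = ±1.753. Fail to reject H₀.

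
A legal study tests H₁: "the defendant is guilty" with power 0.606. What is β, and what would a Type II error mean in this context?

β = 1 - power = 1 - 0.606 = 0.394. A Type II error is failing to reject H₀ when H₀ is false (false negative) — here, failing to conclude that the defendant is guilty when in fact it is true. Consequence: acquitting a guilty person.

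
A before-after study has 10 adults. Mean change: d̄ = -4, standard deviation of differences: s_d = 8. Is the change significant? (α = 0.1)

t = d̄/(s_d/√n) = -4/(8/√10) = -1.581. df = 9, critical t = ±1.833. Fail to reject H₀.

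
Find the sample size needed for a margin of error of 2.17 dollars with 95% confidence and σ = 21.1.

n = (z*σ/E)² = (1.96×21.1/2.17)² = 363.2 → n = 364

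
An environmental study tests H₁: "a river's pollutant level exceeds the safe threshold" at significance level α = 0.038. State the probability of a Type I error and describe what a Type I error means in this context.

P(Type I error) = α = 0.038. A Type I error is rejecting H₀ when H₀ is actually true (false positive) — here, concluding that a river's pollutant level exceeds the safe threshold when in fact this is not the case. Consequence: shutting down a compliant factory unnecessarily.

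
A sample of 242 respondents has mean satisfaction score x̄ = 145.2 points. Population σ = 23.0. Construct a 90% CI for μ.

CI = x̄ ± z*(σ/√n) = 145.2 ± 1.645(23.0/√242) = 145.2 ± 2.43 = (142.77, 147.63)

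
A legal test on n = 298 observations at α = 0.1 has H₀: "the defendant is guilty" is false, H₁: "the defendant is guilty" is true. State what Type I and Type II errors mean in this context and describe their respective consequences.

Type I (false positive): concluding that the defendant is guilty when it is not — convicting an innocent person. Type II (false negative): failing to conclude that the defendant is guilty when it is — acquitting a guilty person. Which is costlier depends on domain priorities and is a judgement call rather than a statistical fact.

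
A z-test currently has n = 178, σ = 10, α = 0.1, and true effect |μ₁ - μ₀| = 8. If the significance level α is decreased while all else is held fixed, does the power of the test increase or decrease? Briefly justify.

Power decreases: a smaller α raises the critical value, so less of the H₁ sampling distribution falls in the rejection region.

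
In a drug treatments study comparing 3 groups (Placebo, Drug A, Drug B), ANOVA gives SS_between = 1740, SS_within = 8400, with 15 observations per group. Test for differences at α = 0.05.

df_between = 2, df_within = 42. F = MS_between/MS_within = 870.0/200.0 = 4.35. F_crit ≈ 3.22. Reject H₀. At least one mean differs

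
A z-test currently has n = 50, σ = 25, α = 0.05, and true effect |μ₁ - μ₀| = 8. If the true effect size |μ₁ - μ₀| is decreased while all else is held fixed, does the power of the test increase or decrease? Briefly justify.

Power decreases: a smaller true effect decreases the non-centrality λ = |μ₁ - μ₀|/(σ/√n).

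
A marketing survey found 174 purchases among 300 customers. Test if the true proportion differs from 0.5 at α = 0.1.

p̂ = 0.58, p₀ = 0.5. z = (p̂ - p₀)/√(p₀(1-p₀)/n) = 2.771. Critical: ±1.645. Reject H₀.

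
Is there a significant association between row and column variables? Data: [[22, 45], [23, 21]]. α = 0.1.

χ² = 4.162. df = 1, critical = 2.706. Reject H₀. Variables are dependent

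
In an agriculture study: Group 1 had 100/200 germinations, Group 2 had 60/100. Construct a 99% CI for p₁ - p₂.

p̂₁ = 0.5, p̂₂ = 0.6. Difference = -0.1. CI = (-0.256, 0.056)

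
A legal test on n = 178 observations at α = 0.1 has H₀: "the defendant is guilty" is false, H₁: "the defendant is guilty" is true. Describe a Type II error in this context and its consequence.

Type II error: failing to reject H₀ when it is false — concluding that the defendant is guilty is not supported when in fact it is. Consequence: acquitting a guilty person.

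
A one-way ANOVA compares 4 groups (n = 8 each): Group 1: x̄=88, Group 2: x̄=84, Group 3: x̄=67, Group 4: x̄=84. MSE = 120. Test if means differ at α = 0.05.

Grand mean = 80.75. SS_between = 2102.0, MS_between = 700.67. F = 5.839, F_crit ≈ 2.947. Reject H₀.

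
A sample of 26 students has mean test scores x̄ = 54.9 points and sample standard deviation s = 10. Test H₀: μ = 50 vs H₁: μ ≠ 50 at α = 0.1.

t = (x̄ - μ₀)/(s/√n) = (54.9 - 50)/(10/√26) = 2.499. df = 25, critical t = ±1.708. Reject H₀.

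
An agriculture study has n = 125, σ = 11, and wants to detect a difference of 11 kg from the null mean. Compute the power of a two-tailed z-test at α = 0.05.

SE = σ/√n = 11/√125 = 0.984. Non-centrality λ = d/SE = 11/0.984 = 11.18. Power ≈ Φ(λ - z_{α/2}) = Φ(11.18 - 1.96) = Φ(9.22) = 1.0.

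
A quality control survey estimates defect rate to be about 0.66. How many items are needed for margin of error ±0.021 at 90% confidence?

n = z²p(1-p)/E² = 1.645²×0.66×0.34/0.021² = 1376.9 → n = 1377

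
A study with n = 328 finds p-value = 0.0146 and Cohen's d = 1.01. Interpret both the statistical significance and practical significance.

Statistically significant (p = 0.0146 < 0.05). Cohen's d = 1.01 indicates a large effect size. Both statistical and practical significance should be considered.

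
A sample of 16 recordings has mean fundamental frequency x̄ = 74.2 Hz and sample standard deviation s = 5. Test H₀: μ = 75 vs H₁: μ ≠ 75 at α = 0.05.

t = (x̄ - μ₀)/(s/√n) = (74.2 - 75)/(5/√16) = -0.64. df = 15, critical t = ±2.131. Fail to reject H₀.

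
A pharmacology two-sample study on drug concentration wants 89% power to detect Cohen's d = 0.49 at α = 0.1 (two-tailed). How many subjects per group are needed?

z_{α/2} = 1.645, z_β = Φ⁻¹(0.89) = 1.227. For small effect (d = 0.49): n per group = 2(z_{α/2} + z_β)²/d² = 2(1.645 + 1.227)²/0.49² = 68.7 → 69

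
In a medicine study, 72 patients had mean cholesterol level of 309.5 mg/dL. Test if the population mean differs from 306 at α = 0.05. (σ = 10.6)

z = (x̄ - μ₀)/(σ/√n) = (309.5 - 306)/(10.6/√72) = 2.802. Critical value: ±1.96. Since |2.802| > 1.96, Reject H₀.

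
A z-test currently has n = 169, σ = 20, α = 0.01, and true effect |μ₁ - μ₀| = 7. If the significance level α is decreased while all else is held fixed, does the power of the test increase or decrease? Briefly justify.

Power decreases: a smaller α raises the critical value, so less of the H₁ sampling distribution falls in the rejection region.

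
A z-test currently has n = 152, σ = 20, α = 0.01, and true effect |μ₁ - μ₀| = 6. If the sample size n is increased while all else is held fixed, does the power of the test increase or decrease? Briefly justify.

Power increases: a larger n shrinks the standard error σ/√n, moving the sampling distribution under H₁ further from the critical value.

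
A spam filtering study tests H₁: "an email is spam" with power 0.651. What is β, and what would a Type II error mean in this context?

β = 1 - power = 1 - 0.651 = 0.349. A Type II error is failing to reject H₀ when H₀ is false (false negative) — here, failing to conclude that an email is spam when in fact it is true. Consequence: a spam email lands in the inbox.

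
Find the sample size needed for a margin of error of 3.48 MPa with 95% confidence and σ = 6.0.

n = (z*σ/E)² = (1.96×6.0/3.48)² = 11.4 → n = 12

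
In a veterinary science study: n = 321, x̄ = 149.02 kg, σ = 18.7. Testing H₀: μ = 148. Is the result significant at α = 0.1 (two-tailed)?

z = (149.02 - 148)/(18.7/√321) = 0.977. Since |z| ≤ 1.645, not significant at α = 0.1.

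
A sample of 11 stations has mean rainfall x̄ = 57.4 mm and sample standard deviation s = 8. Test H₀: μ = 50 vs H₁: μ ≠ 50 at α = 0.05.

t = (x̄ - μ₀)/(s/√n) = (57.4 - 50)/(8/√11) = 3.068. df = 10, critical t = ±2.228. Reject H₀.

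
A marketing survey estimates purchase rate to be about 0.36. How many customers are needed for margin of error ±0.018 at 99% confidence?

n = z²p(1-p)/E² = 2.576²×0.36×0.64/0.018² = 4718.8 → n = 4719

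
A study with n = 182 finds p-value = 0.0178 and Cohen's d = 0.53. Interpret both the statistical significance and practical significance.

Statistically significant (p = 0.0178 < 0.05). Cohen's d = 0.53 indicates a medium effect size. Both statistical and practical significance should be considered.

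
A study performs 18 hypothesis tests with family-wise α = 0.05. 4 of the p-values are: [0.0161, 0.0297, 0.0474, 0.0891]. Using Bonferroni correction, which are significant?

Bonferroni α = 0.05/18 = 0.00278. None of the given p-values are significant.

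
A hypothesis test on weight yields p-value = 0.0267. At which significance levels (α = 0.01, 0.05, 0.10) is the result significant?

p = 0.0267. Significant at: α = 0.05, 0.1.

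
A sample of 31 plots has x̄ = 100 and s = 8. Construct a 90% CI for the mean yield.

CI = x̄ ± t*(s/√n) = 100 ± 1.697(8/√31) = (97.56, 102.44)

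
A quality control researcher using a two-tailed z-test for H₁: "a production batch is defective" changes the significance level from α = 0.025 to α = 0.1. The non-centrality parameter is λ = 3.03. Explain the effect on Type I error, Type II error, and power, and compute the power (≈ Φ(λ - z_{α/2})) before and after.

Increasing α from 0.025 to 0.1:
• Type I error rate increases (α is the Type I rate by definition).
• Critical value moves from z_{α/2} = 2.241 to 1.645, so power = Φ(λ - z_{α/2}) goes from Φ(3.03 - 2.241) = 0.785 to Φ(3.03 - 1.645) = 0.917.
• Type II error rate β = 1 - power therefore decreases (0.215 → 0.083).
Appropriate when false negatives are costly — here, shipping a defective batch — faulty products reach customers.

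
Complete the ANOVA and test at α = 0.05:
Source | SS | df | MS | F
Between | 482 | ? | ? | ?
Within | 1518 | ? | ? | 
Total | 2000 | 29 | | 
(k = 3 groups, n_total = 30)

df_between = 2, df_within = 27. MS_between = 241.0, MS_within = 56.22. F = 4.287, F_crit ≈ 3.354. Reject H₀.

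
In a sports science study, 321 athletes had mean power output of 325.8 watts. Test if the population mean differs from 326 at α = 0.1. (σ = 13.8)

z = (x̄ - μ₀)/(σ/√n) = (325.8 - 326)/(13.8/√321) = -0.26. Critical value: ±1.645. Since |-0.26| ≤ 1.645, Fail to reject H₀.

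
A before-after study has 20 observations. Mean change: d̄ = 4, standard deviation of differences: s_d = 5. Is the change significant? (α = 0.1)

t = d̄/(s_d/√n) = 4/(5/√20) = 3.578. df = 19, critical t = ±1.729. Reject H₀.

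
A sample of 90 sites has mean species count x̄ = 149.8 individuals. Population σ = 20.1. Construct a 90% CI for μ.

CI = x̄ ± z*(σ/√n) = 149.8 ± 1.645(20.1/√90) = 149.8 ± 3.49 = (146.31, 153.29)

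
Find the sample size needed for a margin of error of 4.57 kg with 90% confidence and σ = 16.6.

n = (z*σ/E)² = (1.645×16.6/4.57)² = 35.7 → n = 36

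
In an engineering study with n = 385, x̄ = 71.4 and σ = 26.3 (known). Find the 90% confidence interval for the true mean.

CI = x̄ ± z*(σ/√n) = 71.4 ± 1.645(26.3/√385) = 71.4 ± 2.2 = (69.2, 73.6)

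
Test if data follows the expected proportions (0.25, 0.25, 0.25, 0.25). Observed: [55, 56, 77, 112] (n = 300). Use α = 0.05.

Expected: [75.0, 75.0, 75.0, 75.0]. χ² = 28.453. df = 3, critical = 7.815. Reject H₀.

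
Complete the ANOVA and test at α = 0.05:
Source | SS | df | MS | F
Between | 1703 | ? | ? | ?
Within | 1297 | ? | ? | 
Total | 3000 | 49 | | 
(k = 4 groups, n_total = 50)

df_between = 3, df_within = 46. MS_between = 567.67, MS_within = 28.2. F = 20.133, F_crit ≈ 2.807. Reject H₀.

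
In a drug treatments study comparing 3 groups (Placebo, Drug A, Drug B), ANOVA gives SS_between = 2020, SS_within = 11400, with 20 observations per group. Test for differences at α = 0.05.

df_between = 2, df_within = 57. F = MS_between/MS_within = 1010.0/200.0 = 5.05. F_crit ≈ 3.159. Reject H₀. At least one mean differs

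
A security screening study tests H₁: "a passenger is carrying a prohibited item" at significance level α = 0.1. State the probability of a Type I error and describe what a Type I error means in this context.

P(Type I error) = α = 0.1. A Type I error is rejecting H₀ when H₀ is actually true (false positive) — here, concluding that a passenger is carrying a prohibited item when in fact this is not the case. Consequence: detaining an innocent passenger — delay and inconvenience.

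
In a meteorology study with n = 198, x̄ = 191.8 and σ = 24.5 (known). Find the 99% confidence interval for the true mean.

CI = x̄ ± z*(σ/√n) = 191.8 ± 2.576(24.5/√198) = 191.8 ± 4.49 = (187.31, 196.29)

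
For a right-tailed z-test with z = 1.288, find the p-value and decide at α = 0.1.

p = P(Z > 1.288) = 1 - Φ(1.288) ≈ 0.0989. Since p < 0.1, reject H₀ (significant) at α = 0.1.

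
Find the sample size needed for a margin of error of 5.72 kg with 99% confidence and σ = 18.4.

n = (z*σ/E)² = (2.576×18.4/5.72)² = 68.7 → n = 69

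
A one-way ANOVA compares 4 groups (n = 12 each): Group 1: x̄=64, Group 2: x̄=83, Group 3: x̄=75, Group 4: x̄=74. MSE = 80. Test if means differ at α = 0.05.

Grand mean = 74.0. SS_between = 2184.0, MS_between = 728.0. F = 9.1, F_crit ≈ 2.816. Reject H₀.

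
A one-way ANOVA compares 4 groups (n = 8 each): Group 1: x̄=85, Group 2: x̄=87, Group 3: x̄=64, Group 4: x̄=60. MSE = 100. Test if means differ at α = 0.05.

Grand mean = 74.0. SS_between = 4688.0, MS_between = 1562.67. F = 15.627, F_crit ≈ 2.947. Reject H₀.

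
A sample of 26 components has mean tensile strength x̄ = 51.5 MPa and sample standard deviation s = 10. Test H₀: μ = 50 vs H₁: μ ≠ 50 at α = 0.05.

t = (x̄ - μ₀)/(s/√n) = (51.5 - 50)/(10/√26) = 0.765. df = 25, critical t = ±2.06. Fail to reject H₀.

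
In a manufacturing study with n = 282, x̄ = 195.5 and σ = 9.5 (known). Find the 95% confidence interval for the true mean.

CI = x̄ ± z*(σ/√n) = 195.5 ± 1.96(9.5/√282) = 195.5 ± 1.11 = (194.39, 196.61)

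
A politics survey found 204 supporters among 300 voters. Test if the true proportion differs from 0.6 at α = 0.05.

p̂ = 0.68, p₀ = 0.6. z = (p̂ - p₀)/√(p₀(1-p₀)/n) = 2.828. Critical: ±1.96. Reject H₀.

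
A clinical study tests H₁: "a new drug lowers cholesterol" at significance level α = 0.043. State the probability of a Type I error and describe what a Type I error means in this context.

P(Type I error) = α = 0.043. A Type I error is rejecting H₀ when H₀ is actually true (false positive) — here, concluding that a new drug lowers cholesterol when in fact this is not the case. Consequence: approving an ineffective drug — patients take a useless medication and may skip effective alternatives.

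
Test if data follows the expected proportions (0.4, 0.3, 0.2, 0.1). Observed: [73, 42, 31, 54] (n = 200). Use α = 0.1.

Expected: [80.0, 60.0, 40.0, 20.0]. χ² = 65.837. df = 3, critical = 6.251. Reject H₀.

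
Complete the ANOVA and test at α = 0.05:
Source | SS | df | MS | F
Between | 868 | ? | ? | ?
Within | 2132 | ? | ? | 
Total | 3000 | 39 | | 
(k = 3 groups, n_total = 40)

df_between = 2, df_within = 37. MS_between = 434.0, MS_within = 57.62. F = 7.532, F_crit ≈ 3.252. Reject H₀.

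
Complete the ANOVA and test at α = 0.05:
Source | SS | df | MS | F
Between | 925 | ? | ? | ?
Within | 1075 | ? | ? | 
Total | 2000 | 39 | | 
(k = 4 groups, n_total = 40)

df_between = 3, df_within = 36. MS_between = 308.33, MS_within = 29.86. F = 10.326, F_crit ≈ 2.866. Reject H₀.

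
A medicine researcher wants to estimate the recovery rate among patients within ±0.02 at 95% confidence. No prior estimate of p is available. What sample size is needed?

Conservative approach: use p = 0.5 (maximizes p(1-p) = 0.25). n = z²(0.25)/E² = 1.96²×0.25/0.02² = 2401.0 → n = 2401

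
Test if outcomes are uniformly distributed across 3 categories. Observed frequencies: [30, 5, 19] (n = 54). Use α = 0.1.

Expected = 18 each. χ² = Σ(O-E)²/E = 17.444. df = 2, critical value = 4.605. Reject H₀.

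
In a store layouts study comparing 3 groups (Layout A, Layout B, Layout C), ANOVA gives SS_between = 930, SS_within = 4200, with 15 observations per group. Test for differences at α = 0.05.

df_between = 2, df_within = 42. F = MS_between/MS_within = 465.0/100.0 = 4.65. F_crit ≈ 3.22. Reject H₀. At least one mean differs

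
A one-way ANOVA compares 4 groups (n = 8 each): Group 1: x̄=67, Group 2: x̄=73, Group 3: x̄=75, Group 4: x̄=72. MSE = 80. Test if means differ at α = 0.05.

Grand mean = 71.75. SS_between = 278.0, MS_between = 92.67. F = 1.158, F_crit ≈ 2.947. Fail to reject H₀.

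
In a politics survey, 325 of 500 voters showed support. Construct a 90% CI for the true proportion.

p̂ = 0.65. CI = p̂ ± z*√(p̂(1-p̂)/n) = (0.615, 0.685)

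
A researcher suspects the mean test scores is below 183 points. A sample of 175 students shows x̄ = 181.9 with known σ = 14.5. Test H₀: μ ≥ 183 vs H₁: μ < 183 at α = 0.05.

z = -1.004. Critical value: -1.645. Fail to reject H₀.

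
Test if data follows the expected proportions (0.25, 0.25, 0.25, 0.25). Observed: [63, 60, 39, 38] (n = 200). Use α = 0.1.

Expected: [50.0, 50.0, 50.0, 50.0]. χ² = 10.68. df = 3, critical = 6.251. Reject H₀.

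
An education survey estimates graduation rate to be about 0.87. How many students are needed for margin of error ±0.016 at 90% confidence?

n = z²p(1-p)/E² = 1.645²×0.87×0.13/0.016² = 1195.5 → n = 1196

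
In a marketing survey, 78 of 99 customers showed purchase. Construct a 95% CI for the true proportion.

p̂ = 0.788. CI = p̂ ± z*√(p̂(1-p̂)/n) = (0.707, 0.868)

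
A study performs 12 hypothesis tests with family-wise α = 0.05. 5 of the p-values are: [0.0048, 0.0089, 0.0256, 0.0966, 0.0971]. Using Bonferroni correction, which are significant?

Bonferroni α = 0.05/12 = 0.00417. None of the given p-values are significant.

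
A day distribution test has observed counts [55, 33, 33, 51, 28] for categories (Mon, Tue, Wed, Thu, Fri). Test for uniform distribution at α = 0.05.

Expected = 40 each. χ² = Σ(O-E)²/E = 14.7. df = 4, critical value = 9.488. Reject H₀.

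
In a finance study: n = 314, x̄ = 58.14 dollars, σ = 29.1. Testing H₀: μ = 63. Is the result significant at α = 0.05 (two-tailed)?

z = (58.14 - 63)/(29.1/√314) = -2.959. Since |z| > 1.96, significant at α = 0.05.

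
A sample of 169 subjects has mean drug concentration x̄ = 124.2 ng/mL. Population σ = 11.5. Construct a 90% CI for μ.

CI = x̄ ± z*(σ/√n) = 124.2 ± 1.645(11.5/√169) = 124.2 ± 1.46 = (122.74, 125.66)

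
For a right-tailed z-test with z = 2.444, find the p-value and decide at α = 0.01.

p = P(Z > 2.444) = 1 - Φ(2.444) ≈ 0.0073. Since p < 0.01, reject H₀ (significant) at α = 0.01.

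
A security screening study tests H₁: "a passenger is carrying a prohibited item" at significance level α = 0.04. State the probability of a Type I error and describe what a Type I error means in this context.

P(Type I error) = α = 0.04. A Type I error is rejecting H₀ when H₀ is actually true (false positive) — here, concluding that a passenger is carrying a prohibited item when in fact this is not the case. Consequence: detaining an innocent passenger — delay and inconvenience.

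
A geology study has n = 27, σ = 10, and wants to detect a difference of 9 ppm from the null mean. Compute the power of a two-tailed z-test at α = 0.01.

SE = σ/√n = 10/√27 = 1.925. Non-centrality λ = d/SE = 9/1.925 = 4.677. Power ≈ Φ(λ - z_{α/2}) = Φ(4.677 - 2.576) = Φ(2.101) = 0.982.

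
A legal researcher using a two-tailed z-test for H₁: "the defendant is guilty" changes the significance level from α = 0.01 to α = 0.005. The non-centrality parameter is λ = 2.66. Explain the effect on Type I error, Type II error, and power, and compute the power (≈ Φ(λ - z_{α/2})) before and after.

Decreasing α from 0.01 to 0.005:
• Type I error rate decreases (α is the Type I rate by definition).
• Critical value moves from z_{α/2} = 2.576 to 2.807, so power = Φ(λ - z_{α/2}) goes from Φ(2.66 - 2.576) = 0.533 to Φ(2.66 - 2.807) = 0.442.
• Type II error rate β = 1 - power therefore increases (0.467 → 0.558).
Appropriate when false positives are costly — here, convicting an innocent person.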